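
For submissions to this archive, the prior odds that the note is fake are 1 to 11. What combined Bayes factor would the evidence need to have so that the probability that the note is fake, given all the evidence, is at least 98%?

539

Prior odds = 1/11.
Target odds = 0.98/0.02 = 49.
Required Bayes factor = 49 ÷ (1/11) = 539.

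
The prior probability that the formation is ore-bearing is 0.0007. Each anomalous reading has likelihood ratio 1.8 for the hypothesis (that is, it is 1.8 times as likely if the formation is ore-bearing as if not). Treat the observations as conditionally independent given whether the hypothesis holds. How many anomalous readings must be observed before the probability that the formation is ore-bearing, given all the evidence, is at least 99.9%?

25

Prior odds: 0.0007 ÷ 0.9993 = 7/9993.
Likelihood ratio per anomalous reading = 1.8.
Target posterior odds = 0.999/0.001 = 999.
Need (7/9993) × 1.8ⁿ ≥ 999, i.e. 1.8ⁿ ≥ 9983007/7.
1.8²⁴ ≈1.33826e+06 falls short of 9983007/7 but 1.8²⁵ ≈2.40887e+06 reaches it, so n = 25.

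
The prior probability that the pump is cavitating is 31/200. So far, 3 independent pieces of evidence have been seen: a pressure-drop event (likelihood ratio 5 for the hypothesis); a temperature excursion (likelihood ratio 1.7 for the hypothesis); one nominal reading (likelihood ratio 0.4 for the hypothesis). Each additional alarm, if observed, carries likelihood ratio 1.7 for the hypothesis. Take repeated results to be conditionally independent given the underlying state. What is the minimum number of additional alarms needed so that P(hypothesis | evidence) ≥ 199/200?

Prior odds = 0.155/0.845 = 31/169.
Combined Bayes factor of the evidence already in hand = 5 × 1.7 × 0.4 = 3.4.
Odds after that evidence = (31/169) × 3.4 = 527/845.
Target odds = 0.995/0.005 = 199.
Need 1.7ⁿ ≥ 199 ÷ (527/845) = 168155/527.
1.7¹⁰ ≈201.599 falls short of 168155/527 but 1.7¹¹ ≈342.719 reaches it, so n = 11.

11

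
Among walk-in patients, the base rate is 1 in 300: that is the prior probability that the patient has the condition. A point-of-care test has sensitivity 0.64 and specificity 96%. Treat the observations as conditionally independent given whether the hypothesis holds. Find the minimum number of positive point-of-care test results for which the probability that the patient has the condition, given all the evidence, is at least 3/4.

Prior odds: (1/300) ÷ (299/300) = 1/299.
False-positive rate = 1 − 0.96 = 0.04; likelihood ratio of a positive = 0.64/0.04 = 16.
Target odds: 0.75 ÷ 0.25 = 3.
Need (1/299) × 16ⁿ ≥ 3, i.e. 16ⁿ ≥ 897.
16² = 256 falls short of 897 but 16³ = 4096 reaches it, so n = 3.

3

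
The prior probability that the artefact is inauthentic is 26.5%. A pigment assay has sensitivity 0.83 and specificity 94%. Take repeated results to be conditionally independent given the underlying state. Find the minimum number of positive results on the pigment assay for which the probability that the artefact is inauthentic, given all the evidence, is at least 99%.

3

Prior odds = 0.265/0.735 = 53/147.
False-positive rate = 1 − 0.94 = 0.06; likelihood ratio of a positive = 0.83/0.06 = 83/6.
Target posterior odds = 0.99/0.01 = 99.
Need (53/147) × (83/6)ⁿ ≥ 99, i.e. (83/6)ⁿ ≥ 14553/53.
(83/6)² = 6889/36 falls short of 14553/53 but (83/6)³ = 571787/216 reaches it, so n = 3.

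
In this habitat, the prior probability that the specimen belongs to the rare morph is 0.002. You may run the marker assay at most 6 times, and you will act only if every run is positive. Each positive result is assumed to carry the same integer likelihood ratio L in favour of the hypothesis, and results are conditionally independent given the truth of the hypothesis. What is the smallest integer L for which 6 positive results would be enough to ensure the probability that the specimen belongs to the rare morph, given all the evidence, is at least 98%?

6

Prior odds = 0.002/0.998 = 1/499.
Target odds = 0.98/0.02 = 49.
Need L⁶ ≥ 49 ÷ (1/499) = 24451.
5⁶ = 15625 < 24451 ≤ 46656 = 6⁶, so L = 6.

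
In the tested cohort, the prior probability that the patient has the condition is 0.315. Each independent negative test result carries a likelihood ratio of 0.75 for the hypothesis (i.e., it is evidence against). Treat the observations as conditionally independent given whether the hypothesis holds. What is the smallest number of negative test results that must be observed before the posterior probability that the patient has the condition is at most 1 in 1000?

Prior odds = 0.315/0.685 = 63/137.
Likelihood ratio per negative test result = 0.75.
Target odds: 0.001 ÷ 0.999 = 1/999.
Need (63/137) × 0.75ⁿ ≤ 1/999, i.e. 0.75ⁿ ≤ 137/62937.
0.75²¹ ≈0.00237841 is still above 137/62937 but 0.75²² ≈0.00178381 is at or below it, so n = 22.

22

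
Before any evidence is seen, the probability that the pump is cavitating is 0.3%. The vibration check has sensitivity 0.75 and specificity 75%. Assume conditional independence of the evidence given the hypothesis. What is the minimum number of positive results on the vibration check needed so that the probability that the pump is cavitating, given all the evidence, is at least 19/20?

Prior odds = 0.003/0.997 = 3/997.
False-positive rate = 1 − 0.75 = 0.25; likelihood ratio of a positive = 0.75/0.25 = 3.
Target odds: 0.95 ÷ 0.05 = 19.
Require 3ⁿ ≥ 19 ÷ (3/997) = 18943/3.
3⁷ = 2187 falls short of 18943/3 but 3⁸ = 6561 reaches it, so n = 8.

8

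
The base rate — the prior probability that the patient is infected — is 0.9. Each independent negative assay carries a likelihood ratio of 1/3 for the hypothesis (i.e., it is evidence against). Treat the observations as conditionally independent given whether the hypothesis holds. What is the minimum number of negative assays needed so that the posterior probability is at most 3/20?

Prior odds = 0.9/0.1 = 9.
Likelihood ratio per negative assay = 1/3.
Target odds: 0.15 ÷ 0.85 = 3/17.
Require (1/3)ⁿ ≤ 3/17 ÷ 9 = 1/51.
(1/3)³ = 1/27 is still above 1/51 but (1/3)⁴ = 1/81 is at or below it, so n = 4.

4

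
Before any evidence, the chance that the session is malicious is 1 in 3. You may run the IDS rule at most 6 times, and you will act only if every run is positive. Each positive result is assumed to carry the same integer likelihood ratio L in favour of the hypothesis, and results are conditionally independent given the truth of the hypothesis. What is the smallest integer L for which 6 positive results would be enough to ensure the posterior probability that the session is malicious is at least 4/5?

2

Prior odds = (1/3)/(2/3) = 0.5.
Target odds = 0.8/0.2 = 4.
Need L⁶ ≥ 4 ÷ 0.5 = 8.
1⁶ = 1 < 8 ≤ 64 = 2⁶, so L = 2.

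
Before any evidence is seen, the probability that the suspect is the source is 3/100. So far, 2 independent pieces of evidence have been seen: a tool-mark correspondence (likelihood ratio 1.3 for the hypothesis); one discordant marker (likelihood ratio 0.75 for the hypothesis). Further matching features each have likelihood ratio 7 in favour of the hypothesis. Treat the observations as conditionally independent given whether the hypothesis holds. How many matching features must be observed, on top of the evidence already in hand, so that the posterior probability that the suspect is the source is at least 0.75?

3

Prior odds = 0.03/0.97 = 3/97.
Combined Bayes factor of the evidence already in hand = 1.3 × 0.75 = 0.975.
Odds after that evidence = (3/97) × 0.975 = 117/3880.
Target odds = 0.75/0.25 = 3.
Need 7ⁿ ≥ 3 ÷ (117/3880) = 3880/39.
7² = 49 falls short of 3880/39 but 7³ = 343 reaches it, so n = 3.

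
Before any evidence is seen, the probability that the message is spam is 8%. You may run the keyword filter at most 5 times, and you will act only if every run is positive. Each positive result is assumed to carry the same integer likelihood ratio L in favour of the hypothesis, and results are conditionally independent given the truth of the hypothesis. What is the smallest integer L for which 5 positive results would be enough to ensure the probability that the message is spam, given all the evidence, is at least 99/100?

Prior odds = 0.08/0.92 = 2/23.
Target odds = 0.99/0.01 = 99.
Need L⁵ ≥ 99 ÷ (2/23) = 1138.5.
4⁵ = 1024 < 1138.5 ≤ 3125 = 5⁵, so L = 5.

5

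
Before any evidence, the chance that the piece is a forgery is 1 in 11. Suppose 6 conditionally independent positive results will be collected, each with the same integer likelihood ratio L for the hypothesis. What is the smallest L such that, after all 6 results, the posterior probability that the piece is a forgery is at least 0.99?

Prior odds = (1/11)/(10/11) = 0.1.
Target odds = 0.99/0.01 = 99.
Need L⁶ ≥ 99 ÷ 0.1 = 990.
3⁶ = 729 < 990 ≤ 4096 = 4⁶, so L = 4.

4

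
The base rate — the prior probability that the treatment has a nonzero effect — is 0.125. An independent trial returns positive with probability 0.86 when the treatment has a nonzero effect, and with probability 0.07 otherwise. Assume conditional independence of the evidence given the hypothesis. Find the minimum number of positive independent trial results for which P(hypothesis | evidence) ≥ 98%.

3

Prior odds = 0.125/0.875 = 1/7.
Likelihood ratio of a positive result = 0.86/0.07 = 86/7.
Target posterior odds = 0.98/0.02 = 49.
Need (1/7) × (86/7)ⁿ ≥ 49, i.e. (86/7)ⁿ ≥ 343.
(86/7)² = 7396/49 falls short of 343 but (86/7)³ = 636056/343 reaches it, so n = 3.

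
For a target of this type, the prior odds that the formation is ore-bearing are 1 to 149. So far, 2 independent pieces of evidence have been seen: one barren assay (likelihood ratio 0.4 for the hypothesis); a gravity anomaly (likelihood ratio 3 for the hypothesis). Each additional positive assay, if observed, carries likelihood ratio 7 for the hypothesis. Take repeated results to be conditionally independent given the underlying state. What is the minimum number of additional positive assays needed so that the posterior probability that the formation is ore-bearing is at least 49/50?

Prior odds = 1/149.
Combined Bayes factor of the evidence already in hand = 0.4 × 3 = 1.2.
Odds after that evidence = (1/149) × 1.2 = 6/745.
Target odds = 0.98/0.02 = 49.
Need 7ⁿ ≥ 49 ÷ (6/745) = 36505/6.
7⁴ = 2401 falls short of 36505/6 but 7⁵ = 16807 reaches it, so n = 5.

5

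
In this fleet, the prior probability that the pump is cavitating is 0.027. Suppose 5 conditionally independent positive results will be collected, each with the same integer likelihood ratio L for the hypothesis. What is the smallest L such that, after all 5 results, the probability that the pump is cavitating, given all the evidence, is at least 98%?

5

Prior odds = 0.027/0.973 = 27/973.
Target odds = 0.98/0.02 = 49.
Need L⁵ ≥ 49 ÷ (27/973) = 47677/27.
4⁵ = 1024 < 47677/27 ≤ 3125 = 5⁵, so L = 5.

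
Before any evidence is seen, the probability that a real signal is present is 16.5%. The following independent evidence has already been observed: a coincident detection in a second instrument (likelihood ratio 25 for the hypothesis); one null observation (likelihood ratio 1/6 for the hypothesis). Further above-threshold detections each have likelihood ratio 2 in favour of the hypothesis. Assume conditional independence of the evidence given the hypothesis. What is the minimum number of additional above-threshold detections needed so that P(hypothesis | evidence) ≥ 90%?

4

Prior odds = 0.165/0.835 = 33/167.
Combined Bayes factor of the evidence already in hand = 25 × (1/6) = 25/6.
Odds after that evidence = (33/167) × 25/6 = 275/334.
Target odds = 0.9/0.1 = 9.
Need 2ⁿ ≥ 9 ÷ (275/334) = 3006/275.
2³ = 8 falls short of 3006/275 but 2⁴ = 16 reaches it, so n = 4.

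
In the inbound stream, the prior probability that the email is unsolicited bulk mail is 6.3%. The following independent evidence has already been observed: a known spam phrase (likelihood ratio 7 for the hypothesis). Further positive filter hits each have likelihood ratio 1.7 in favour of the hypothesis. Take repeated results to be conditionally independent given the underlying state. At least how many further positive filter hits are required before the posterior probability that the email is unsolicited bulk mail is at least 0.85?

Prior odds = 0.063/0.937 = 63/937.
Bayes factor of the evidence already in hand = 7.
Odds after that evidence = (63/937) × 7 = 441/937.
Target odds = 0.85/0.15 = 17/3.
Need 1.7ⁿ ≥ 17/3 ÷ (441/937) = 15929/1323.
1.7⁴ = 8.3521 falls short of 15929/1323 but 1.7⁵ = 1419857/100000 reaches it, so n = 5.

5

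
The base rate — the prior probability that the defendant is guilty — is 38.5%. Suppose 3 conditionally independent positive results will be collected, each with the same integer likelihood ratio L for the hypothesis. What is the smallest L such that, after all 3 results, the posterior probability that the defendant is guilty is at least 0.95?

4

Prior odds = 0.385/0.615 = 77/123.
Target odds = 0.95/0.05 = 19.
Need L³ ≥ 19 ÷ (77/123) = 2337/77.
3³ = 27 < 2337/77 ≤ 64 = 4³, so L = 4.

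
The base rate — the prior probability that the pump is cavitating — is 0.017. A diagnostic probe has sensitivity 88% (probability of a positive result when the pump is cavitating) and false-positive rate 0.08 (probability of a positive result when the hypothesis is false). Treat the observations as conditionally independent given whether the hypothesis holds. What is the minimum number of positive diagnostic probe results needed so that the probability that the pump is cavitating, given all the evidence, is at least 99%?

4

Prior odds: 0.017 ÷ 0.983 = 17/983.
Likelihood ratio of a positive result = 0.88/0.08 = 11.
Target odds: 0.99 ÷ 0.01 = 99.
Need (17/983) × 11ⁿ ≥ 99, i.e. 11ⁿ ≥ 97317/17.
11³ = 1331 falls short of 97317/17 but 11⁴ = 14641 reaches it, so n = 4.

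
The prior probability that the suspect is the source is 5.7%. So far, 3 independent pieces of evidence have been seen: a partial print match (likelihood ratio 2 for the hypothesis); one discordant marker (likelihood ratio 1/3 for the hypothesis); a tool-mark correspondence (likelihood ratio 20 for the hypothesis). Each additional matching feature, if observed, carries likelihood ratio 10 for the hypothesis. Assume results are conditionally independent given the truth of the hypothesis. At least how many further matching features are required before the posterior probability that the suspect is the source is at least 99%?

3

Prior odds = 0.057/0.943 = 57/943.
Combined Bayes factor of the evidence already in hand = 2 × (1/3) × 20 = 40/3.
Odds after that evidence = (57/943) × 40/3 = 760/943.
Target odds = 0.99/0.01 = 99.
Need 10ⁿ ≥ 99 ÷ (760/943) = 93357/760.
10² = 100 falls short of 93357/760 but 10³ = 1000 reaches it, so n = 3.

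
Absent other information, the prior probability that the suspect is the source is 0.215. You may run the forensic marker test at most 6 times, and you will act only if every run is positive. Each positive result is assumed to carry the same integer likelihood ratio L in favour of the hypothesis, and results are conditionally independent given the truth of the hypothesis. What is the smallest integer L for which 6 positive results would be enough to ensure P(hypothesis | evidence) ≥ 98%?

Prior odds = 0.215/0.785 = 43/157.
Target odds = 0.98/0.02 = 49.
Need L⁶ ≥ 49 ÷ (43/157) = 7693/43.
2⁶ = 64 < 7693/43 ≤ 729 = 3⁶, so L = 3.

3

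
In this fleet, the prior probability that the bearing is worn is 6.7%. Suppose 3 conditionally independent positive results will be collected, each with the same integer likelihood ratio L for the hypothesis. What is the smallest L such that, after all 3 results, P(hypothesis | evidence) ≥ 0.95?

7

Prior odds = 0.067/0.933 = 67/933.
Target odds = 0.95/0.05 = 19.
Need L³ ≥ 19 ÷ (67/933) = 17727/67.
6³ = 216 < 17727/67 ≤ 343 = 7³, so L = 7.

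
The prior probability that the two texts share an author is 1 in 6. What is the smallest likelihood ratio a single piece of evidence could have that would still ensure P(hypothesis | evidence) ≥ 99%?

Prior odds = (1/6)/(5/6) = 0.2.
Target odds = 0.99/0.01 = 99.
Required Bayes factor = 99 ÷ 0.2 = 495.

495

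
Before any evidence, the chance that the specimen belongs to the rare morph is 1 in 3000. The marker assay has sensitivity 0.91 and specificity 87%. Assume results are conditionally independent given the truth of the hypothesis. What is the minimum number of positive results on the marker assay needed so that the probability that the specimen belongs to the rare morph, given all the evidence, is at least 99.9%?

8

Prior odds: (1/3000) ÷ (2999/3000) = 1/2999.
False-positive rate = 1 − 0.87 = 0.13; likelihood ratio of a positive = 0.91/0.13 = 7.
Target odds: 0.999 ÷ 0.001 = 999.
Require 7ⁿ ≥ 999 ÷ (1/2999) = 2996001.
7⁷ = 823543 falls short of 2996001 but 7⁸ = 5764801 reaches it, so n = 8.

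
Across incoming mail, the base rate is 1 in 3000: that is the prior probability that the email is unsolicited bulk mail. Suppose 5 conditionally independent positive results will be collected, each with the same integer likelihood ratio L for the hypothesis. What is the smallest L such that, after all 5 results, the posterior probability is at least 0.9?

Prior odds = (1/3000)/(2999/3000) = 1/2999.
Target odds = 0.9/0.1 = 9.
Need L⁵ ≥ 9 ÷ (1/2999) = 26991.
7⁵ = 16807 < 26991 ≤ 32768 = 8⁵, so L = 8.

8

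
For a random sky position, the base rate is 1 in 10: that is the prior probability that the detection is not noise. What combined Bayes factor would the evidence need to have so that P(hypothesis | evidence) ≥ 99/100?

Prior odds = 0.1/0.9 = 1/9.
Target odds = 0.99/0.01 = 99.
Required Bayes factor = 99 ÷ (1/9) = 891.

891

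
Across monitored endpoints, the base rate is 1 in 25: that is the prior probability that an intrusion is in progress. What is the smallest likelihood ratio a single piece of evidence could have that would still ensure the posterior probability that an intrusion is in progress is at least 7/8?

168

Prior odds = 0.04/0.96 = 1/24.
Target odds = 0.875/0.125 = 7.
Required Bayes factor = 7 ÷ (1/24) = 168.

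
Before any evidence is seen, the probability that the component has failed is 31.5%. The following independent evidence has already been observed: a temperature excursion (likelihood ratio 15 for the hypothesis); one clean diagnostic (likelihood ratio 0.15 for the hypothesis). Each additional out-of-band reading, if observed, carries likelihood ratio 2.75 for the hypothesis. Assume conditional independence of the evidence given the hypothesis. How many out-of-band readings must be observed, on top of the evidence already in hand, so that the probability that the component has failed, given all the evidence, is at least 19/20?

Prior odds = 0.315/0.685 = 63/137.
Combined Bayes factor of the evidence already in hand = 15 × 0.15 = 2.25.
Odds after that evidence = (63/137) × 2.25 = 567/548.
Target odds = 0.95/0.05 = 19.
Need 2.75ⁿ ≥ 19 ÷ (567/548) = 10412/567.
2.75² = 7.5625 falls short of 10412/567 but 2.75³ = 20.796875 reaches it, so n = 3.

3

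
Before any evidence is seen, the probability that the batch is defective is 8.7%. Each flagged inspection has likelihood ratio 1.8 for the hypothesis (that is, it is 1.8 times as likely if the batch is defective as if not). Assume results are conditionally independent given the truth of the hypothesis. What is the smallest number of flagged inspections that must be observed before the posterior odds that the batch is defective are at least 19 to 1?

10

Prior odds: 0.087 ÷ 0.913 = 87/913.
Likelihood ratio per flagged inspection = 1.8.
Target odds = 19.
Require 1.8ⁿ ≥ 19 ÷ (87/913) = 17347/87.
1.8⁹ = 387420489/1953125 falls short of 17347/87 but 1.8¹⁰ ≈357.047 reaches it, so n = 10.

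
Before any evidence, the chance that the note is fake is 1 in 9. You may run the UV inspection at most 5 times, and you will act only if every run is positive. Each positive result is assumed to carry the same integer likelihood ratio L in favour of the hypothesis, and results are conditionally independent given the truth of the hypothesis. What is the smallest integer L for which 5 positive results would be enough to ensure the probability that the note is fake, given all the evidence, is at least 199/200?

Prior odds = (1/9)/(8/9) = 0.125.
Target odds = 0.995/0.005 = 199.
Need L⁵ ≥ 199 ÷ 0.125 = 1592.
4⁵ = 1024 < 1592 ≤ 3125 = 5⁵, so L = 5.

5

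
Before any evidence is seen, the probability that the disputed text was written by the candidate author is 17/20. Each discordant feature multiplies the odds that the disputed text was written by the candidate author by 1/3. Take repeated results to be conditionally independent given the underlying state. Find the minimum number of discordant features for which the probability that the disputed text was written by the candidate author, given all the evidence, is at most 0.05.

Prior odds = 0.85/0.15 = 17/3.
Likelihood ratio per discordant feature = 1/3.
Target odds: 0.05 ÷ 0.95 = 1/19.
Need (17/3) × (1/3)ⁿ ≤ 1/19, i.e. (1/3)ⁿ ≤ 3/323.
(1/3)⁴ = 1/81 is still above 3/323 but (1/3)⁵ = 1/243 is at or below it, so n = 5.

5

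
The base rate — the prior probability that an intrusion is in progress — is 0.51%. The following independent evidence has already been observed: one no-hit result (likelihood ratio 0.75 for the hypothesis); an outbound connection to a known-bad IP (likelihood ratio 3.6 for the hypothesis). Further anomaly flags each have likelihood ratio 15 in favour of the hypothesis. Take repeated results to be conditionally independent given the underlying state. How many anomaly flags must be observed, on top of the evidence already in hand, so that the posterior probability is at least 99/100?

Prior odds = 0.0051/0.9949 = 51/9949.
Combined Bayes factor of the evidence already in hand = 0.75 × 3.6 = 2.7.
Odds after that evidence = (51/9949) × 2.7 = 1377/99490.
Target odds = 0.99/0.01 = 99.
Need 15ⁿ ≥ 99 ÷ (1377/99490) = 1094390/153.
15³ = 3375 falls short of 1094390/153 but 15⁴ = 50625 reaches it, so n = 4.

4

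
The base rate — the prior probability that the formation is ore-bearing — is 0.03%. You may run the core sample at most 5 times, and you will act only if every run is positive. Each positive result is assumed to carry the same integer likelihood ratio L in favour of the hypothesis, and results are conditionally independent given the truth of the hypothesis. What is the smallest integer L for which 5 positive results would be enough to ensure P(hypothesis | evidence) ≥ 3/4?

Prior odds = 0.0003/0.9997 = 3/9997.
Target odds = 0.75/0.25 = 3.
Need L⁵ ≥ 3 ÷ (3/9997) = 9997.
6⁵ = 7776 < 9997 ≤ 16807 = 7⁵, so L = 7.

7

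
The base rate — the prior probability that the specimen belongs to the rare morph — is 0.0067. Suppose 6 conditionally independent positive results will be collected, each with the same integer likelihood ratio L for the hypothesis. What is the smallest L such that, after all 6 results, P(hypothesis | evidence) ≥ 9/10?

Prior odds = 0.0067/0.9933 = 67/9933.
Target odds = 0.9/0.1 = 9.
Need L⁶ ≥ 9 ÷ (67/9933) = 89397/67.
3⁶ = 729 < 89397/67 ≤ 4096 = 4⁶, so L = 4.

4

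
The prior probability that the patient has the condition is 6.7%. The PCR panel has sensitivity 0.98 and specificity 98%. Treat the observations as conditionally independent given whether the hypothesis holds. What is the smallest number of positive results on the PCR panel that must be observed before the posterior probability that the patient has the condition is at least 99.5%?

3

Prior odds: 0.067 ÷ 0.933 = 67/933.
False-positive rate = 1 − 0.98 = 0.02; likelihood ratio of a positive = 0.98/0.02 = 49.
Target odds: 0.995 ÷ 0.005 = 199.
Require 49ⁿ ≥ 199 ÷ (67/933) = 185667/67.
49² = 2401 falls short of 185667/67 but 49³ = 117649 reaches it, so n = 3.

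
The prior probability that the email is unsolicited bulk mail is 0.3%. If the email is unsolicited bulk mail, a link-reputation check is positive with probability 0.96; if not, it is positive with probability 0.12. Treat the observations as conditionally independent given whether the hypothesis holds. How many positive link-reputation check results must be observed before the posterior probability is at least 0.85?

4

Prior odds = 0.003/0.997 = 3/997.
Likelihood ratio of a positive = 0.96/0.12 = 8.
Target posterior odds = 0.85/0.15 = 17/3.
Require 8ⁿ ≥ 17/3 ÷ (3/997) = 16949/9.
8³ = 512 falls short of 16949/9 but 8⁴ = 4096 reaches it, so n = 4.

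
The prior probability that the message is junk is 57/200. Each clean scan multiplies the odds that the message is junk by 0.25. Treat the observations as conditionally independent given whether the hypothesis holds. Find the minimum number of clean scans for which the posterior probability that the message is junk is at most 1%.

Prior odds = 0.285/0.715 = 57/143.
Likelihood ratio per clean scan = 0.25.
Target odds: 0.01 ÷ 0.99 = 1/99.
Require 0.25ⁿ ≤ 1/99 ÷ (57/143) = 13/513.
0.25² = 0.0625 is still above 13/513 but 0.25³ = 0.015625 is at or below it, so n = 3.

3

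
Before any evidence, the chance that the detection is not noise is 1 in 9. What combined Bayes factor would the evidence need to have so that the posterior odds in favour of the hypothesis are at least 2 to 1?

Prior odds = (1/9)/(8/9) = 0.125.
Target odds = 2.
Required Bayes factor = 2 ÷ 0.125 = 16.

16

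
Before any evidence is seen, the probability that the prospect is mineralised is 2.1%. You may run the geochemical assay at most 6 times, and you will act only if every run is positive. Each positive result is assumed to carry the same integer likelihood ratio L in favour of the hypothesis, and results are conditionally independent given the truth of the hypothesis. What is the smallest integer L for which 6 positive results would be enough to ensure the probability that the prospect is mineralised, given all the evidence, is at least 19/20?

4

Prior odds = 0.021/0.979 = 21/979.
Target odds = 0.95/0.05 = 19.
Need L⁶ ≥ 19 ÷ (21/979) = 18601/21.
3⁶ = 729 < 18601/21 ≤ 4096 = 4⁶, so L = 4.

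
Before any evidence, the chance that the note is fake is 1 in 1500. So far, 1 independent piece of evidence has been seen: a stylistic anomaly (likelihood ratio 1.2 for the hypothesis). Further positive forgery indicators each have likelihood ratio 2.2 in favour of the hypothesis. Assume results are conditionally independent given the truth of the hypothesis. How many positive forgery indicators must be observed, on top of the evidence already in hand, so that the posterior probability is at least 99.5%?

16

Prior odds = (1/1500)/(1499/1500) = 1/1499.
Bayes factor of the evidence already in hand = 1.2.
Odds after that evidence = (1/1499) × 1.2 = 6/7495.
Target odds = 0.995/0.005 = 199.
Need 2.2ⁿ ≥ 199 ÷ (6/7495) = 1491505/6.
2.2¹⁵ ≈136880 falls short of 1491505/6 but 2.2¹⁶ ≈301136 reaches it, so n = 16.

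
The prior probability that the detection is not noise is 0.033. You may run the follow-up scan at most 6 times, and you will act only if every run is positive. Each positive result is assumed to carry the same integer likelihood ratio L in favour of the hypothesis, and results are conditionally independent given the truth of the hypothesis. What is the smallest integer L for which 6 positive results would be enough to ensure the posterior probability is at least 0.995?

5

Prior odds = 0.033/0.967 = 33/967.
Target odds = 0.995/0.005 = 199.
Need L⁶ ≥ 199 ÷ (33/967) = 192433/33.
4⁶ = 4096 < 192433/33 ≤ 15625 = 5⁶, so L = 5.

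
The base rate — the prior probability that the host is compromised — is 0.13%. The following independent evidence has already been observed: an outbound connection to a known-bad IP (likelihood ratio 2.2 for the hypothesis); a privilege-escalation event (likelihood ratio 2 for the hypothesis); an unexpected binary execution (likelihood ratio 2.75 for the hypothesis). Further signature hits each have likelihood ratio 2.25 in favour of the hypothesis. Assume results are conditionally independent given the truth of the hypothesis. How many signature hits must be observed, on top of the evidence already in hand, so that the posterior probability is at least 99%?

Prior odds = 0.0013/0.9987 = 13/9987.
Combined Bayes factor of the evidence already in hand = 2.2 × 2 × 2.75 = 12.1.
Odds after that evidence = (13/9987) × 12.1 = 1573/99870.
Target odds = 0.99/0.01 = 99.
Need 2.25ⁿ ≥ 99 ÷ (1573/99870) = 898830/143.
2.25¹⁰ ≈3325.26 falls short of 898830/143 but 2.25¹¹ ≈7481.83 reaches it, so n = 11.

11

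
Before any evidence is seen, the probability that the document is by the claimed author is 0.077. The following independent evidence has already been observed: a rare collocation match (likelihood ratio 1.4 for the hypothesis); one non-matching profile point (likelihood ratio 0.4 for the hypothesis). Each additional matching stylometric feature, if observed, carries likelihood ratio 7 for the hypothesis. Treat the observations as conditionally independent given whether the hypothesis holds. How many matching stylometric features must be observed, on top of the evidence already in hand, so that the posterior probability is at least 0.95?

Prior odds = 0.077/0.923 = 77/923.
Combined Bayes factor of the evidence already in hand = 1.4 × 0.4 = 0.56.
Odds after that evidence = (77/923) × 0.56 = 1078/23075.
Target odds = 0.95/0.05 = 19.
Need 7ⁿ ≥ 19 ÷ (1078/23075) = 438425/1078.
7³ = 343 falls short of 438425/1078 but 7⁴ = 2401 reaches it, so n = 4.

4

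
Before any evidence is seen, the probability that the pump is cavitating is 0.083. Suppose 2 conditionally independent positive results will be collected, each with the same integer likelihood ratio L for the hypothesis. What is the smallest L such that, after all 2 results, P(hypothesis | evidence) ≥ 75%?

6

Prior odds = 0.083/0.917 = 83/917.
Target odds = 0.75/0.25 = 3.
Need L² ≥ 3 ÷ (83/917) = 2751/83.
5² = 25 < 2751/83 ≤ 36 = 6², so L = 6.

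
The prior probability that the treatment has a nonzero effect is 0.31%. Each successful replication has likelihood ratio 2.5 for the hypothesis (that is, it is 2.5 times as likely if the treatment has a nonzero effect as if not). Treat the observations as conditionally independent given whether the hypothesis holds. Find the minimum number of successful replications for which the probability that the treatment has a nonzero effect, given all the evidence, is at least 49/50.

Prior odds = 0.0031/0.9969 = 31/9969.
Likelihood ratio per successful replication = 2.5.
Target posterior odds = 0.98/0.02 = 49.
Need (31/9969) × 2.5ⁿ ≥ 49, i.e. 2.5ⁿ ≥ 488481/31.
2.5¹⁰ = 9765625/1024 falls short of 488481/31 but 2.5¹¹ = 48828125/2048 reaches it, so n = 11.

11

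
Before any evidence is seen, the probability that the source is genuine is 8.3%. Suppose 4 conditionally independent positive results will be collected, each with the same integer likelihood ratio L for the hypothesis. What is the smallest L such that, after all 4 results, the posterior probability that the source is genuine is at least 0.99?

Prior odds = 0.083/0.917 = 83/917.
Target odds = 0.99/0.01 = 99.
Need L⁴ ≥ 99 ÷ (83/917) = 90783/83.
5⁴ = 625 < 90783/83 ≤ 1296 = 6⁴, so L = 6.

6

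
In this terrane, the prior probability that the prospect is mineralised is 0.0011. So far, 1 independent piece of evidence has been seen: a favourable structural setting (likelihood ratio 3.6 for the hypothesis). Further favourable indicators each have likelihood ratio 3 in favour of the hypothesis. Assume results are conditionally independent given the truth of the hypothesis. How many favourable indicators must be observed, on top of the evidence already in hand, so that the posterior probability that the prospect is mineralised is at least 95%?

Prior odds = 0.0011/0.9989 = 11/9989.
Bayes factor of the evidence already in hand = 3.6.
Odds after that evidence = (11/9989) × 3.6 = 198/49945.
Target odds = 0.95/0.05 = 19.
Need 3ⁿ ≥ 19 ÷ (198/49945) = 948955/198.
3⁷ = 2187 falls short of 948955/198 but 3⁸ = 6561 reaches it, so n = 8.

8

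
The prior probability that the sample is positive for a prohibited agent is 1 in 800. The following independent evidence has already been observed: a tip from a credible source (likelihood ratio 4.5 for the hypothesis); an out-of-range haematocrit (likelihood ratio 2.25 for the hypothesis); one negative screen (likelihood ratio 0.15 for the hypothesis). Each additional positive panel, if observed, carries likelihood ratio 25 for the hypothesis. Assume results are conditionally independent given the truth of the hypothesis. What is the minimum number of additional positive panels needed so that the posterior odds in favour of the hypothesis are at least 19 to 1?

3

Prior odds = 0.00125/0.99875 = 1/799.
Combined Bayes factor of the evidence already in hand = 4.5 × 2.25 × 0.15 = 1.51875.
Odds after that evidence = (1/799) × 1.51875 = 243/127840.
Target odds = 19.
Need 25ⁿ ≥ 19 ÷ (243/127840) = 2428960/243.
25² = 625 falls short of 2428960/243 but 25³ = 15625 reaches it, so n = 3.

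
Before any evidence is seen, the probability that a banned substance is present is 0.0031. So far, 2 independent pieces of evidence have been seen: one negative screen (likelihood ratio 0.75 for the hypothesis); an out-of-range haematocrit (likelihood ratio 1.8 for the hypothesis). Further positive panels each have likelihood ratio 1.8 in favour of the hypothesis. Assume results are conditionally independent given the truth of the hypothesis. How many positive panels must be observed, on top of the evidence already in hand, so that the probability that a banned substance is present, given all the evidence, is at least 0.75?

12

Prior odds = 0.0031/0.9969 = 31/9969.
Combined Bayes factor of the evidence already in hand = 0.75 × 1.8 = 1.35.
Odds after that evidence = (31/9969) × 1.35 = 279/66460.
Target odds = 0.75/0.25 = 3.
Need 1.8ⁿ ≥ 3 ÷ (279/66460) = 66460/93.
1.8¹¹ ≈642.684 falls short of 66460/93 but 1.8¹² ≈1156.83 reaches it, so n = 12.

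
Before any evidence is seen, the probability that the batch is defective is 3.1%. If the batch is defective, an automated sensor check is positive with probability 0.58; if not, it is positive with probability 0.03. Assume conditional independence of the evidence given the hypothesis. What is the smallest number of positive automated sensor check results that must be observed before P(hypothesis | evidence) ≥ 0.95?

Prior odds = 0.031/0.969 = 31/969.
Likelihood ratio of a positive = 0.58/0.03 = 58/3.
Target odds: 0.95 ÷ 0.05 = 19.
Require (58/3)ⁿ ≥ 19 ÷ (31/969) = 18411/31.
(58/3)² = 3364/9 falls short of 18411/31 but (58/3)³ = 195112/27 reaches it, so n = 3.

3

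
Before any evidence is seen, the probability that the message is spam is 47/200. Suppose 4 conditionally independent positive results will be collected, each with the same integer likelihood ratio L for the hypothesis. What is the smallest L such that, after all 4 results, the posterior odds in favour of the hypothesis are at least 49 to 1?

Prior odds = 0.235/0.765 = 47/153.
Target odds = 49.
Need L⁴ ≥ 49 ÷ (47/153) = 7497/47.
3⁴ = 81 < 7497/47 ≤ 256 = 4⁴, so L = 4.

4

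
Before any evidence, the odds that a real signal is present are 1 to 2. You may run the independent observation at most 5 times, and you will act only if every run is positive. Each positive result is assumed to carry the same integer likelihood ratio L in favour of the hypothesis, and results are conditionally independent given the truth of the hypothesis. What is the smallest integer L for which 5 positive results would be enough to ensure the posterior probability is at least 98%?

3

Prior odds = 0.5.
Target odds = 0.98/0.02 = 49.
Need L⁵ ≥ 49 ÷ 0.5 = 98.
2⁵ = 32 < 98 ≤ 243 = 3⁵, so L = 3.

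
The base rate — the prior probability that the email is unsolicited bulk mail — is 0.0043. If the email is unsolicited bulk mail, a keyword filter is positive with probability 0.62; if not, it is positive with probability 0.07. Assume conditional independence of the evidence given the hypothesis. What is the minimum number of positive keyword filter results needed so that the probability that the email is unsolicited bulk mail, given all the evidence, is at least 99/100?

Prior odds = 0.0043/0.9957 = 43/9957.
Likelihood ratio of a positive = 0.62/0.07 = 62/7.
Target posterior odds = 0.99/0.01 = 99.
Need (43/9957) × (62/7)ⁿ ≥ 99, i.e. (62/7)ⁿ ≥ 985743/43.
(62/7)⁴ = 14776336/2401 falls short of 985743/43 but (62/7)⁵ = 916132832/16807 reaches it, so n = 5.

5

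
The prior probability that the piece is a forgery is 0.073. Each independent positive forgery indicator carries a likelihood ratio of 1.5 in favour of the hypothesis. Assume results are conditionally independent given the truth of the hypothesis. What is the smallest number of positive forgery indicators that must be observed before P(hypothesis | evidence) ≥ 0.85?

Prior odds: 0.073 ÷ 0.927 = 73/927.
Likelihood ratio per positive forgery indicator = 1.5.
Target odds: 0.85 ÷ 0.15 = 17/3.
Need (73/927) × 1.5ⁿ ≥ 17/3, i.e. 1.5ⁿ ≥ 5253/73.
1.5¹⁰ = 59049/1024 falls short of 5253/73 but 1.5¹¹ = 177147/2048 reaches it, so n = 11.

11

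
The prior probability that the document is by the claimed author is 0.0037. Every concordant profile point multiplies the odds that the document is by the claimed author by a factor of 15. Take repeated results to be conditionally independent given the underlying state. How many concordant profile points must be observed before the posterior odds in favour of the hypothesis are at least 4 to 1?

Prior odds = 0.0037/0.9963 = 37/9963.
Likelihood ratio per concordant profile point = 15.
Target odds = 4.
Require 15ⁿ ≥ 4 ÷ (37/9963) = 39852/37.
15² = 225 falls short of 39852/37 but 15³ = 3375 reaches it, so n = 3.

3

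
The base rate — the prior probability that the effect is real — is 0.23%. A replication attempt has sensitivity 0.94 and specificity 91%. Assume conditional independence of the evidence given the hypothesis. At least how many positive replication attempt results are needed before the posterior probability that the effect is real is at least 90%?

4

Prior odds: 0.0023 ÷ 0.9977 = 23/9977.
False-positive rate = 1 − 0.91 = 0.09; likelihood ratio of a positive = 0.94/0.09 = 94/9.
Target posterior odds = 0.9/0.1 = 9.
Need (23/9977) × (94/9)ⁿ ≥ 9, i.e. (94/9)ⁿ ≥ 89793/23.
(94/9)³ = 830584/729 falls short of 89793/23 but (94/9)⁴ = 78074896/6561 reaches it, so n = 4.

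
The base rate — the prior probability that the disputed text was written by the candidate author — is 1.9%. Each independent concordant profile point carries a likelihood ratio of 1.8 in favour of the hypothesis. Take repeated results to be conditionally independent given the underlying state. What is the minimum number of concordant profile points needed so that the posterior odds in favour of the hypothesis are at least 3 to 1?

9

Prior odds = 0.019/0.981 = 19/981.
Likelihood ratio per concordant profile point = 1.8.
Target odds = 3.
Need (19/981) × 1.8ⁿ ≥ 3, i.e. 1.8ⁿ ≥ 2943/19.
1.8⁸ = 43046721/390625 falls short of 2943/19 but 1.8⁹ = 387420489/1953125 reaches it, so n = 9.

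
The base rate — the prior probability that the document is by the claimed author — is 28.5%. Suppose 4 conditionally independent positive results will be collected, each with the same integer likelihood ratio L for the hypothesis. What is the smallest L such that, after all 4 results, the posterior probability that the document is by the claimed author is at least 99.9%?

8

Prior odds = 0.285/0.715 = 57/143.
Target odds = 0.999/0.001 = 999.
Need L⁴ ≥ 999 ÷ (57/143) = 47619/19.
7⁴ = 2401 < 47619/19 ≤ 4096 = 8⁴, so L = 8.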